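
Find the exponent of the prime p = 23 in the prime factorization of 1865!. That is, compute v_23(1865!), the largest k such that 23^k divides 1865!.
v_23(1865!) = 84

Legendre's formula: v_p(n!) = Σ_{k ≥ 1} ⌊n / p^k⌋. For p = 23, n = 1865, the terms are:
  ⌊1865/23^1⌋ = ⌊1865/23⌋ = 81
  ⌊1865/23^2⌋ = ⌊1865/529⌋ = 3
(the next term ⌊1865/23^3⌋ = 0, terminating the sum). Summing: v_23(1865!) = 81 + 3 = 84.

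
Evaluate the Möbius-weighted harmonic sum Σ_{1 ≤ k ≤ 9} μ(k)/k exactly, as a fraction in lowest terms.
Σ μ(k)/k = -1/105

Values of μ(k) for 1 ≤ k ≤ 9: μ(1) = 1, μ(2) = -1, μ(3) = -1, μ(5) = -1, μ(6) = 1, μ(7) = -1, with μ = 0 on non-squarefree integers. Summing μ(k)/k for k where μ(k) ≠ 0 gives -1/105 ≈ -0.0095. (PNT ⟺ this sum → 0 as n → ∞.)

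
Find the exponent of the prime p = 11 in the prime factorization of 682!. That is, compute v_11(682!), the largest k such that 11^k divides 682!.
v_11(682!) = 67

Legendre's formula: v_p(n!) = Σ_{k ≥ 1} ⌊n / p^k⌋. For p = 11, n = 682, the terms are:
  ⌊682/11^1⌋ = ⌊682/11⌋ = 62
  ⌊682/11^2⌋ = ⌊682/121⌋ = 5
(the next term ⌊682/11^3⌋ = 0, terminating the sum). Summing: v_11(682!) = 62 + 5 = 67.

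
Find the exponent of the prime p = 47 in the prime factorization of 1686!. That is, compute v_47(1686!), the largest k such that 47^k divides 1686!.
v_47(1686!) = 35

Legendre's formula: v_p(n!) = Σ_{k ≥ 1} ⌊n / p^k⌋. For p = 47, n = 1686, the terms are:
  ⌊1686/47^1⌋ = ⌊1686/47⌋ = 35
(the next term ⌊1686/47^2⌋ = 0, terminating the sum). Summing: v_47(1686!) = 35 = 35.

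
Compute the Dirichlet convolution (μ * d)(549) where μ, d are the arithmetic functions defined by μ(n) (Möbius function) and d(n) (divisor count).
(μ * d)(549) = 1

Divisors of 549: [1, 3, 9, 61, 183, 549]. For each d | 549:
  d = 1: μ(1) · d(549/1) = 1 · 6 = 6
  d = 3: μ(3) · d(549/3) = -1 · 4 = -4
  d = 9: μ(9) · d(549/9) = 0 · 2 = 0
  d = 61: μ(61) · d(549/61) = -1 · 3 = -3
  d = 183: μ(183) · d(549/183) = 1 · 2 = 2
  d = 549: μ(549) · d(549/549) = 0 · 1 = 0
Summing: (μ * d)(549) = 6 + -4 + 0 + -3 + 2 + 0 = 1.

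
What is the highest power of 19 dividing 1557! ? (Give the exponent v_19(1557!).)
v_19(1557!) = 85

Legendre's formula: v_p(n!) = Σ_{k ≥ 1} ⌊n / p^k⌋. For p = 19, n = 1557, the terms are:
  ⌊1557/19^1⌋ = ⌊1557/19⌋ = 81
  ⌊1557/19^2⌋ = ⌊1557/361⌋ = 4
(the next term ⌊1557/19^3⌋ = 0, terminating the sum). Summing: v_19(1557!) = 81 + 4 = 85.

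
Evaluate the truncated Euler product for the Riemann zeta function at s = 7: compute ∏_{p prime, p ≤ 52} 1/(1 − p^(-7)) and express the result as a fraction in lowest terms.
∏ = 23382886769632432571789841128782562016512130510871147719864543051070039135878767058418261603816212645625/23189273096315310437319062436725495011112024414316439805760324840606793884675752039664775666767203598336

The primes p ≤ 52 are [2, 3, 5, 7, 11, 13, 17, 19, 23, 29, 31, 37, 41, 43, 47]. For each prime, (1 − 1/p^7)^(-1) = p^7 / (p^7 − 1). The product is (1 − 1/2^7)^(-1), (1 − 1/3^7)^(-1), (1 − 1/5^7)^(-1), (1 − 1/7^7)^(-1), (1 − 1/11^7)^(-1), (1 − 1/13^7)^(-1), (1 − 1/17^7)^(-1), (1 − 1/19^7)^(-1), (1 − 1/23^7)^(-1), (1 − 1/29^7)^(-1), (1 − 1/31^7)^(-1), (1 − 1/37^7)^(-1), (1 − 1/41^7)^(-1), (1 − 1/43^7)^(-1), (1 − 1/47^7)^(-1) = ∏ p^7 / (p^7 − 1) = 23382886769632432571789841128782562016512130510871147719864543051070039135878767058418261603816212645625/23189273096315310437319062436725495011112024414316439805760324840606793884675752039664775666767203598336.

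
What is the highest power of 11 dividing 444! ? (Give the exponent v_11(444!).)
v_11(444!) = 43

Legendre's formula: v_p(n!) = Σ_{k ≥ 1} ⌊n / p^k⌋. For p = 11, n = 444, the terms are:
  ⌊444/11^1⌋ = ⌊444/11⌋ = 40
  ⌊444/11^2⌋ = ⌊444/121⌋ = 3
(the next term ⌊444/11^3⌋ = 0, terminating the sum). Summing: v_11(444!) = 40 + 3 = 43.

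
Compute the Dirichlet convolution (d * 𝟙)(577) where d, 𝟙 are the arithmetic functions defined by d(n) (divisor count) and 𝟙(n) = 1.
(d * 𝟙)(577) = 3

Divisors of 577: [1, 577]. For each d | 577:
  d = 1: d(1) · 𝟙(577/1) = 1 · 1 = 1
  d = 577: d(577) · 𝟙(577/577) = 2 · 1 = 2
Summing: (d * 𝟙)(577) = 1 + 2 = 3.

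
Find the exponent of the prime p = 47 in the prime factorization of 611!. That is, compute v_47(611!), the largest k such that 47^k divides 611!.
v_47(611!) = 13

Legendre's formula: v_p(n!) = Σ_{k ≥ 1} ⌊n / p^k⌋. For p = 47, n = 611, the terms are:
  ⌊611/47^1⌋ = ⌊611/47⌋ = 13
(the next term ⌊611/47^2⌋ = 0, terminating the sum). Summing: v_47(611!) = 13 = 13.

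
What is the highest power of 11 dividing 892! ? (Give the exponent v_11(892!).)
v_11(892!) = 88

Legendre's formula: v_p(n!) = Σ_{k ≥ 1} ⌊n / p^k⌋. For p = 11, n = 892, the terms are:
  ⌊892/11^1⌋ = ⌊892/11⌋ = 81
  ⌊892/11^2⌋ = ⌊892/121⌋ = 7
(the next term ⌊892/11^3⌋ = 0, terminating the sum). Summing: v_11(892!) = 81 + 7 = 88.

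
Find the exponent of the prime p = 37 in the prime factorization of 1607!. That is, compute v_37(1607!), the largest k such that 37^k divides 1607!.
v_37(1607!) = 44

Legendre's formula: v_p(n!) = Σ_{k ≥ 1} ⌊n / p^k⌋. For p = 37, n = 1607, the terms are:
  ⌊1607/37^1⌋ = ⌊1607/37⌋ = 43
  ⌊1607/37^2⌋ = ⌊1607/1369⌋ = 1
(the next term ⌊1607/37^3⌋ = 0, terminating the sum). Summing: v_37(1607!) = 43 + 1 = 44.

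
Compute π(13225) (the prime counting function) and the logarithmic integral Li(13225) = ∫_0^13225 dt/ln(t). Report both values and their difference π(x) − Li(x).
π(13225) = 1572;  Li(13225) ≈ 1590.84;  π(x) − Li(x) ≈ -18.84.

Direct count of primes ≤ 13225 gives π(13225) = 1572. Numerical evaluation of the logarithmic integral gives Li(13225) ≈ 1590.84. The difference π(x) − Li(x) ≈ -18.84 is typically negative for small/moderate x (Li(x) overestimates), though Littlewood's theorem shows this sign changes infinitely often.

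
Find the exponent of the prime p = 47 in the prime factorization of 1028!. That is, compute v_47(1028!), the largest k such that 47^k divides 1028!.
v_47(1028!) = 21

Legendre's formula: v_p(n!) = Σ_{k ≥ 1} ⌊n / p^k⌋. For p = 47, n = 1028, the terms are:
  ⌊1028/47^1⌋ = ⌊1028/47⌋ = 21
(the next term ⌊1028/47^2⌋ = 0, terminating the sum). Summing: v_47(1028!) = 21 = 21.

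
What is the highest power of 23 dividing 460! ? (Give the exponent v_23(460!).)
v_23(460!) = 20

Legendre's formula: v_p(n!) = Σ_{k ≥ 1} ⌊n / p^k⌋. For p = 23, n = 460, the terms are:
  ⌊460/23^1⌋ = ⌊460/23⌋ = 20
(the next term ⌊460/23^2⌋ = 0, terminating the sum). Summing: v_23(460!) = 20 = 20.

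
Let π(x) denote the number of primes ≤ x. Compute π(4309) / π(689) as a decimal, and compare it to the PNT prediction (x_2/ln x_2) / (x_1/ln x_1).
π(4309)/π(689) = 590/124 ≈ 4.7581;  PNT prediction ≈ 4.8840.

π(689) = 124 and π(4309) = 590, so π(4309)/π(689) ≈ 4.7581. The PNT-predicted ratio is (4309/ln(4309)) / (689/ln(689)) ≈ 4.8840. The two agree to within a few percent, as expected.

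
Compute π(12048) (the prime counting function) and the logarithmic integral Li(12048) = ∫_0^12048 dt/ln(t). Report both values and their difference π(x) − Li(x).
π(12048) = 1443;  Li(12048) ≈ 1466.21;  π(x) − Li(x) ≈ -23.21.

Direct count of primes ≤ 12048 gives π(12048) = 1443. Numerical evaluation of the logarithmic integral gives Li(12048) ≈ 1466.21. The difference π(x) − Li(x) ≈ -23.21 is typically negative for small/moderate x (Li(x) overestimates), though Littlewood's theorem shows this sign changes infinitely often.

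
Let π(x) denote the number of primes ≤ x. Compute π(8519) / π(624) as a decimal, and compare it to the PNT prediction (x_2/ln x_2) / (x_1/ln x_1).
π(8519)/π(624) = 1061/114 ≈ 9.3070;  PNT prediction ≈ 9.7091.

π(624) = 114 and π(8519) = 1061, so π(8519)/π(624) ≈ 9.3070. The PNT-predicted ratio is (8519/ln(8519)) / (624/ln(624)) ≈ 9.7091. The two agree to within a few percent, as expected.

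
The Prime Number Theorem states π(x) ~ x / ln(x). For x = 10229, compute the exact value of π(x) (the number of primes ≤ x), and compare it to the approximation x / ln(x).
π(10229) = 1254;  x/ln(x) ≈ 1107.88;  relative error ≈ 11.65%.

Directly count primes up to 10229: π(10229) = 1254. The PNT approximation gives 10229/ln(10229) ≈ 10229/9.23298 ≈ 1107.88. Relative error (π(x) − x/ln(x)) / π(x) ≈ 11.65%; the approximation is known to undercount slightly (Li(x) is a better estimate).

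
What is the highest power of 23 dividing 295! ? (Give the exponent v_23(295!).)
v_23(295!) = 12

Legendre's formula: v_p(n!) = Σ_{k ≥ 1} ⌊n / p^k⌋. For p = 23, n = 295, the terms are:
  ⌊295/23^1⌋ = ⌊295/23⌋ = 12
(the next term ⌊295/23^2⌋ = 0, terminating the sum). Summing: v_23(295!) = 12 = 12.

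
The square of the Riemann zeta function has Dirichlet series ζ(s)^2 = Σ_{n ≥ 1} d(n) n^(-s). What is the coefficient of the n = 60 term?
d(60) = 12

ζ(s)^2 = (Σ 1/m^s)(Σ 1/k^s). The coefficient of 1/n^s in the product is the number of ordered pairs (m, k) with mk = n, which equals d(n). For n = 60, divisors are [1, 2, 3, 4, 5, 6, 10, 12, 15, 20, 30, 60], so d(60) = 12.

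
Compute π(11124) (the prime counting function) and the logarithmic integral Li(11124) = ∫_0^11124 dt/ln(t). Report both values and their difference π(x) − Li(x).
π(11124) = 1348;  Li(11124) ≈ 1367.46;  π(x) − Li(x) ≈ -19.46.

Direct count of primes ≤ 11124 gives π(11124) = 1348. Numerical evaluation of the logarithmic integral gives Li(11124) ≈ 1367.46. The difference π(x) − Li(x) ≈ -19.46 is typically negative for small/moderate x (Li(x) overestimates), though Littlewood's theorem shows this sign changes infinitely often.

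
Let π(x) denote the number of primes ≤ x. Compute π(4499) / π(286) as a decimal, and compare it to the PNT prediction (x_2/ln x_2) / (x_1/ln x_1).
π(4499)/π(286) = 610/61 ≈ 10.0000;  PNT prediction ≈ 10.5774.

π(286) = 61 and π(4499) = 610, so π(4499)/π(286) ≈ 10.0000. The PNT-predicted ratio is (4499/ln(4499)) / (286/ln(286)) ≈ 10.5774. The two agree to within a few percent, as expected.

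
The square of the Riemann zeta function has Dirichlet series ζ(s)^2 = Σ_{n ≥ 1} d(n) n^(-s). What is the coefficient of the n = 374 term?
d(374) = 8

ζ(s)^2 = (Σ 1/m^s)(Σ 1/k^s). The coefficient of 1/n^s in the product is the number of ordered pairs (m, k) with mk = n, which equals d(n). For n = 374, divisors are [1, 2, 11, 17, 22, 34, 187, 374], so d(374) = 8.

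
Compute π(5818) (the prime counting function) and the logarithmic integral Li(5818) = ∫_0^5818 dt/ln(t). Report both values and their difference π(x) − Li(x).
π(5818) = 763;  Li(5818) ≈ 779.46;  π(x) − Li(x) ≈ -16.46.

Direct count of primes ≤ 5818 gives π(5818) = 763. Numerical evaluation of the logarithmic integral gives Li(5818) ≈ 779.46. The difference π(x) − Li(x) ≈ -16.46 is typically negative for small/moderate x (Li(x) overestimates), though Littlewood's theorem shows this sign changes infinitely often.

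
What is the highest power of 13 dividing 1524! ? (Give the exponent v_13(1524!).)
v_13(1524!) = 126

Legendre's formula: v_p(n!) = Σ_{k ≥ 1} ⌊n / p^k⌋. For p = 13, n = 1524, the terms are:
  ⌊1524/13^1⌋ = ⌊1524/13⌋ = 117
  ⌊1524/13^2⌋ = ⌊1524/169⌋ = 9
(the next term ⌊1524/13^3⌋ = 0, terminating the sum). Summing: v_13(1524!) = 117 + 9 = 126.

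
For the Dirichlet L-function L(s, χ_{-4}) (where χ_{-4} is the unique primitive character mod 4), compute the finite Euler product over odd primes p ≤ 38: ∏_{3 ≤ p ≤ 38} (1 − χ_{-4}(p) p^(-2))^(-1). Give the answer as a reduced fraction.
∏ = 136633422149134339/149104402366464000

The odd primes p ≤ 38 are [3, 5, 7, 11, 13, 17, 19, 23, 29, 31, 37]. For each, χ(p) = 1 if p ≡ 1 mod 4, χ(p) = −1 if p ≡ 3 mod 4. Taking (1 − χ(p)/p^2)^(-1) = p^2/(p^2 − χ(p)): (1 − (-1)/3^2)^(-1) · (1 − (1)/5^2)^(-1) · (1 − (-1)/7^2)^(-1) · (1 − (-1)/11^2)^(-1) · (1 − (1)/13^2)^(-1) · (1 − (1)/17^2)^(-1) · (1 − (-1)/19^2)^(-1) · (1 − (-1)/23^2)^(-1) · (1 − (1)/29^2)^(-1) · (1 − (-1)/31^2)^(-1) · (1 − (1)/37^2)^(-1) = 136633422149134339/149104402366464000.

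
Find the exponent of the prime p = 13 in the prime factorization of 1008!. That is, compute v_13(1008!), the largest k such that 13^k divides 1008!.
v_13(1008!) = 82

Legendre's formula: v_p(n!) = Σ_{k ≥ 1} ⌊n / p^k⌋. For p = 13, n = 1008, the terms are:
  ⌊1008/13^1⌋ = ⌊1008/13⌋ = 77
  ⌊1008/13^2⌋ = ⌊1008/169⌋ = 5
(the next term ⌊1008/13^3⌋ = 0, terminating the sum). Summing: v_13(1008!) = 77 + 5 = 82.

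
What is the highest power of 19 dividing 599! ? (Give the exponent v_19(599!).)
v_19(599!) = 32

Legendre's formula: v_p(n!) = Σ_{k ≥ 1} ⌊n / p^k⌋. For p = 19, n = 599, the terms are:
  ⌊599/19^1⌋ = ⌊599/19⌋ = 31
  ⌊599/19^2⌋ = ⌊599/361⌋ = 1
(the next term ⌊599/19^3⌋ = 0, terminating the sum). Summing: v_19(599!) = 31 + 1 = 32.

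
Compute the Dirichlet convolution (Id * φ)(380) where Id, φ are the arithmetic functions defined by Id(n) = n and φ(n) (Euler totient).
(Id * φ)(380) = 2664

Divisors of 380: [1, 2, 4, 5, 10, 19, 20, 38, 76, 95, 190, 380]. For each d | 380:
  d = 1: Id(1) · φ(380/1) = 1 · 144 = 144
  d = 2: Id(2) · φ(380/2) = 2 · 72 = 144
  d = 4: Id(4) · φ(380/4) = 4 · 72 = 288
  d = 5: Id(5) · φ(380/5) = 5 · 36 = 180
  d = 10: Id(10) · φ(380/10) = 10 · 18 = 180
  d = 19: Id(19) · φ(380/19) = 19 · 8 = 152
  d = 20: Id(20) · φ(380/20) = 20 · 18 = 360
  d = 38: Id(38) · φ(380/38) = 38 · 4 = 152
  d = 76: Id(76) · φ(380/76) = 76 · 4 = 304
  d = 95: Id(95) · φ(380/95) = 95 · 2 = 190
  d = 190: Id(190) · φ(380/190) = 190 · 1 = 190
  d = 380: Id(380) · φ(380/380) = 380 · 1 = 380
Summing: (Id * φ)(380) = 144 + 144 + 288 + 180 + 180 + 152 + 360 + 152 + 304 + 190 + 190 + 380 = 2664.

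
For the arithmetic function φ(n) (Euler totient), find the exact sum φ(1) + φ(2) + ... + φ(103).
Σ_{n ≤ 103} φ(n) = 3278

Compute φ(n) for each 1 ≤ n ≤ 103: φ(1) = 1, φ(2) = 1, φ(3) = 2, φ(4) = 2, φ(5) = 4, φ(6) = 2, φ(7) = 6, φ(8) = 4, φ(9) = 6, φ(10) = 4, φ(11) = 10, φ(12) = 4, φ(13) = 12, φ(14) = 6, φ(15) = 8, φ(16) = 8, φ(17) = 16, φ(18) = 6, φ(19) = 18, φ(20) = 8, φ(21) = 12, φ(22) = 10, φ(23) = 22, φ(24) = 8, φ(25) = 20, φ(26) = 12, φ(27) = 18, φ(28) = 12, φ(29) = 28, φ(30) = 8, φ(31) = 30, φ(32) = 16, φ(33) = 20, φ(34) = 16, φ(35) = 24, φ(36) = 12, φ(37) = 36, φ(38) = 18, φ(39) = 24, φ(40) = 16, φ(41) = 40, φ(42) = 12, φ(43) = 42, φ(44) = 20, φ(45) = 24, φ(46) = 22, φ(47) = 46, φ(48) = 16, φ(49) = 42, φ(50) = 20, φ(51) = 32, φ(52) = 24, φ(53) = 52, φ(54) = 18, φ(55) = 40, φ(56) = 24, φ(57) = 36, φ(58) = 28, φ(59) = 58, φ(60) = 16, φ(61) = 60, φ(62) = 30, φ(63) = 36, φ(64) = 32, φ(65) = 48, φ(66) = 20, φ(67) = 66, φ(68) = 32, φ(69) = 44, φ(70) = 24, φ(71) = 70, φ(72) = 24, φ(73) = 72, φ(74) = 36, φ(75) = 40, φ(76) = 36, φ(77) = 60, φ(78) = 24, φ(79) = 78, φ(80) = 32, φ(81) = 54, φ(82) = 40, φ(83) = 82, φ(84) = 24, φ(85) = 64, φ(86) = 42, φ(87) = 56, φ(88) = 40, φ(89) = 88, φ(90) = 24, φ(91) = 72, φ(92) = 44, φ(93) = 60, φ(94) = 46, φ(95) = 72, φ(96) = 32, φ(97) = 96, φ(98) = 42, φ(99) = 60, φ(100) = 40, φ(101) = 100, φ(102) = 32, φ(103) = 102. Summing all 103 values: 3278. (Average order: Σ_{n ≤ x} φ(n) ~ (3/π²) x². For x = 103, (3/π²)·103² ≈ 3224.75.)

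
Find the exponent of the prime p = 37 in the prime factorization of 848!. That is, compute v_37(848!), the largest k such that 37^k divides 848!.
v_37(848!) = 22

Legendre's formula: v_p(n!) = Σ_{k ≥ 1} ⌊n / p^k⌋. For p = 37, n = 848, the terms are:
  ⌊848/37^1⌋ = ⌊848/37⌋ = 22
(the next term ⌊848/37^2⌋ = 0, terminating the sum). Summing: v_37(848!) = 22 = 22.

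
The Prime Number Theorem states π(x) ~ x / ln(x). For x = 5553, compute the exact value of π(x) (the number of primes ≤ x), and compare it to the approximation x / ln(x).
π(5553) = 732;  x/ln(x) ≈ 644.04;  relative error ≈ 12.02%.

Directly count primes up to 5553: π(5553) = 732. The PNT approximation gives 5553/ln(5553) ≈ 5553/8.62209 ≈ 644.04. Relative error (π(x) − x/ln(x)) / π(x) ≈ 12.02%; the approximation is known to undercount slightly (Li(x) is a better estimate).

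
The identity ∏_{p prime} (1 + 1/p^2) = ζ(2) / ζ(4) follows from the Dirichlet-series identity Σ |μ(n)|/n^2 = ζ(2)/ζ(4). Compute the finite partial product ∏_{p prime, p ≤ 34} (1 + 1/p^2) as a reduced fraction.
∏ = 7292191856800000/4827887490090357

The primes p ≤ 34 are [2, 3, 5, 7, 11, 13, 17, 19, 23, 29, 31]. For each, (1 + 1/p^2) = (p^2 + 1)/p^2. Multiplying these fractions over p ∈ [2, 3, 5, 7, 11, 13, 17, 19, 23, 29, 31] gives 7292191856800000/4827887490090357. (In the limit P → ∞ this tends to ζ(2)/ζ(4).)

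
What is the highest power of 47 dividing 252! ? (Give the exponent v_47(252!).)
v_47(252!) = 5

Legendre's formula: v_p(n!) = Σ_{k ≥ 1} ⌊n / p^k⌋. For p = 47, n = 252, the terms are:
  ⌊252/47^1⌋ = ⌊252/47⌋ = 5
(the next term ⌊252/47^2⌋ = 0, terminating the sum). Summing: v_47(252!) = 5 = 5.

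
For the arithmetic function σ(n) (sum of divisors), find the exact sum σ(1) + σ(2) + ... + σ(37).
Σ_{n ≤ 37} σ(n) = 1136

Compute σ(n) for each 1 ≤ n ≤ 37: σ(1) = 1, σ(2) = 3, σ(3) = 4, σ(4) = 7, σ(5) = 6, σ(6) = 12, σ(7) = 8, σ(8) = 15, σ(9) = 13, σ(10) = 18, σ(11) = 12, σ(12) = 28, σ(13) = 14, σ(14) = 24, σ(15) = 24, σ(16) = 31, σ(17) = 18, σ(18) = 39, σ(19) = 20, σ(20) = 42, σ(21) = 32, σ(22) = 36, σ(23) = 24, σ(24) = 60, σ(25) = 31, σ(26) = 42, σ(27) = 40, σ(28) = 56, σ(29) = 30, σ(30) = 72, σ(31) = 32, σ(32) = 63, σ(33) = 48, σ(34) = 54, σ(35) = 48, σ(36) = 91, σ(37) = 38. Summing all 37 values: 1136. (Average order: Σ_{n ≤ x} σ(n) ~ (π²/12) x². For x = 37, (π²/12)·37² ≈ 1125.96.)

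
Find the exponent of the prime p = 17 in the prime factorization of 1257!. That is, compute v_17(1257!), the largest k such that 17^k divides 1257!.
v_17(1257!) = 77

Legendre's formula: v_p(n!) = Σ_{k ≥ 1} ⌊n / p^k⌋. For p = 17, n = 1257, the terms are:
  ⌊1257/17^1⌋ = ⌊1257/17⌋ = 73
  ⌊1257/17^2⌋ = ⌊1257/289⌋ = 4
(the next term ⌊1257/17^3⌋ = 0, terminating the sum). Summing: v_17(1257!) = 73 + 4 = 77.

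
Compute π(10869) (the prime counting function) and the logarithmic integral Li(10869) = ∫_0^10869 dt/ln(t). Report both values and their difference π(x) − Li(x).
π(10869) = 1322;  Li(10869) ≈ 1340.06;  π(x) − Li(x) ≈ -18.06.

Direct count of primes ≤ 10869 gives π(10869) = 1322. Numerical evaluation of the logarithmic integral gives Li(10869) ≈ 1340.06. The difference π(x) − Li(x) ≈ -18.06 is typically negative for small/moderate x (Li(x) overestimates), though Littlewood's theorem shows this sign changes infinitely often.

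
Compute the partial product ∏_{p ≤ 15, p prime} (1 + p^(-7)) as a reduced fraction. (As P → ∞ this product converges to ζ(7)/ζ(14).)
∏ = 131129952026000311359081292/130052142598591679794453125

The primes p ≤ 15 are [2, 3, 5, 7, 11, 13]. For each, (1 + 1/p^7) = (p^7 + 1)/p^7. Multiplying these fractions over p ∈ [2, 3, 5, 7, 11, 13] gives 131129952026000311359081292/130052142598591679794453125. (In the limit P → ∞ this tends to ζ(7)/ζ(14).)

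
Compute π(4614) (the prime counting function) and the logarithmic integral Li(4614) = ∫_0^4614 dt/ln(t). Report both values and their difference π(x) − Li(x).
π(4614) = 623;  Li(4614) ≈ 638.75;  π(x) − Li(x) ≈ -15.75.

Direct count of primes ≤ 4614 gives π(4614) = 623. Numerical evaluation of the logarithmic integral gives Li(4614) ≈ 638.75. The difference π(x) − Li(x) ≈ -15.75 is typically negative for small/moderate x (Li(x) overestimates), though Littlewood's theorem shows this sign changes infinitely often.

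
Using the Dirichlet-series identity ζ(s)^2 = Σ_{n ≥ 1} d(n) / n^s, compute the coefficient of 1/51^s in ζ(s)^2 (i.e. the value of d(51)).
d(51) = 4

ζ(s)^2 = (Σ 1/m^s)(Σ 1/k^s). The coefficient of 1/n^s in the product is the number of ordered pairs (m, k) with mk = n, which equals d(n). For n = 51, divisors are [1, 3, 17, 51], so d(51) = 4.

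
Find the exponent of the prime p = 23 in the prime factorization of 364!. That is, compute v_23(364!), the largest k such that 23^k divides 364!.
v_23(364!) = 15

Legendre's formula: v_p(n!) = Σ_{k ≥ 1} ⌊n / p^k⌋. For p = 23, n = 364, the terms are:
  ⌊364/23^1⌋ = ⌊364/23⌋ = 15
(the next term ⌊364/23^2⌋ = 0, terminating the sum). Summing: v_23(364!) = 15 = 15.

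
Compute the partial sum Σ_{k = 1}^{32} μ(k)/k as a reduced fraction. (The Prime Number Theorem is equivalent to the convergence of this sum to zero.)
Σ μ(k)/k = -4193929329/66853496710

Values of μ(k) for 1 ≤ k ≤ 32: μ(1) = 1, μ(2) = -1, μ(3) = -1, μ(5) = -1, μ(6) = 1, μ(7) = -1, μ(10) = 1, μ(11) = -1, μ(13) = -1, μ(14) = 1, μ(15) = 1, μ(17) = -1, μ(19) = -1, μ(21) = 1, μ(22) = 1, μ(23) = -1, μ(26) = 1, μ(29) = -1, μ(30) = -1, μ(31) = -1, with μ = 0 on non-squarefree integers. Summing μ(k)/k for k where μ(k) ≠ 0 gives -4193929329/66853496710 ≈ -0.0627. (PNT ⟺ this sum → 0 as n → ∞.)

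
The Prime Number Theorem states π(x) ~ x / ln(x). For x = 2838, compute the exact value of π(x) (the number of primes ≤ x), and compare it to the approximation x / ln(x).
π(2838) = 412;  x/ln(x) ≈ 356.94;  relative error ≈ 13.36%.

Directly count primes up to 2838: π(2838) = 412. The PNT approximation gives 2838/ln(2838) ≈ 2838/7.95085 ≈ 356.94. Relative error (π(x) − x/ln(x)) / π(x) ≈ 13.36%; the approximation is known to undercount slightly (Li(x) is a better estimate).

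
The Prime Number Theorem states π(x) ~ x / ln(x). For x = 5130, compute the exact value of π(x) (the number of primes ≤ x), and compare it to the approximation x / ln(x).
π(5130) = 685;  x/ln(x) ≈ 600.50;  relative error ≈ 12.34%.

Directly count primes up to 5130: π(5130) = 685. The PNT approximation gives 5130/ln(5130) ≈ 5130/8.54286 ≈ 600.50. Relative error (π(x) − x/ln(x)) / π(x) ≈ 12.34%; the approximation is known to undercount slightly (Li(x) is a better estimate).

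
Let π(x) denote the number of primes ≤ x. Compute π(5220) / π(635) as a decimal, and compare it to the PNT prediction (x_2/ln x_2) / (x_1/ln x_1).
π(5220)/π(635) = 693/115 ≈ 6.0261;  PNT prediction ≈ 6.1975.

π(635) = 115 and π(5220) = 693, so π(5220)/π(635) ≈ 6.0261. The PNT-predicted ratio is (5220/ln(5220)) / (635/ln(635)) ≈ 6.1975. The two agree to within a few percent, as expected.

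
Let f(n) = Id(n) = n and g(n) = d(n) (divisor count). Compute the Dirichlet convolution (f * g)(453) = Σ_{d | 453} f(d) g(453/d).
(Id * d)(453) = 765

Divisors of 453: [1, 3, 151, 453]. For each d | 453:
  d = 1: Id(1) · d(453/1) = 1 · 4 = 4
  d = 3: Id(3) · d(453/3) = 3 · 2 = 6
  d = 151: Id(151) · d(453/151) = 151 · 2 = 302
  d = 453: Id(453) · d(453/453) = 453 · 1 = 453
Summing: (Id * d)(453) = 4 + 6 + 302 + 453 = 765.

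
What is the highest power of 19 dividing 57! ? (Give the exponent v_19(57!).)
v_19(57!) = 3

Legendre's formula: v_p(n!) = Σ_{k ≥ 1} ⌊n / p^k⌋. For p = 19, n = 57, the terms are:
  ⌊57/19^1⌋ = ⌊57/19⌋ = 3
(the next term ⌊57/19^2⌋ = 0, terminating the sum). Summing: v_19(57!) = 3 = 3.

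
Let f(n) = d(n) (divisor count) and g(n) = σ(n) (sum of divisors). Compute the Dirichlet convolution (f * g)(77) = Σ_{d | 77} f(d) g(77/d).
(d * σ)(77) = 140

Divisors of 77: [1, 7, 11, 77]. For each d | 77:
  d = 1: d(1) · σ(77/1) = 1 · 96 = 96
  d = 7: d(7) · σ(77/7) = 2 · 12 = 24
  d = 11: d(11) · σ(77/11) = 2 · 8 = 16
  d = 77: d(77) · σ(77/77) = 4 · 1 = 4
Summing: (d * σ)(77) = 96 + 24 + 16 + 4 = 140.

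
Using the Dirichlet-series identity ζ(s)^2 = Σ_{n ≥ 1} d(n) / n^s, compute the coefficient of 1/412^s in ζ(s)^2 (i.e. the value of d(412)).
d(412) = 6

ζ(s)^2 = (Σ 1/m^s)(Σ 1/k^s). The coefficient of 1/n^s in the product is the number of ordered pairs (m, k) with mk = n, which equals d(n). For n = 412, divisors are [1, 2, 4, 103, 206, 412], so d(412) = 6.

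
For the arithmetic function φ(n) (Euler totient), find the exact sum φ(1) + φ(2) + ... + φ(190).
Σ_{n ≤ 190} φ(n) = 10976

Compute φ(n) for each 1 ≤ n ≤ 190: φ(1) = 1, φ(2) = 1, φ(3) = 2, φ(4) = 2, φ(5) = 4, φ(6) = 2, φ(7) = 6, φ(8) = 4, φ(9) = 6, φ(10) = 4, φ(11) = 10, φ(12) = 4, φ(13) = 12, φ(14) = 6, φ(15) = 8, φ(16) = 8, φ(17) = 16, φ(18) = 6, φ(19) = 18, φ(20) = 8, φ(21) = 12, φ(22) = 10, φ(23) = 22, φ(24) = 8, φ(25) = 20, φ(26) = 12, φ(27) = 18, φ(28) = 12, φ(29) = 28, φ(30) = 8, φ(31) = 30, φ(32) = 16, φ(33) = 20, φ(34) = 16, φ(35) = 24, φ(36) = 12, φ(37) = 36, φ(38) = 18, φ(39) = 24, φ(40) = 16, φ(41) = 40, φ(42) = 12, φ(43) = 42, φ(44) = 20, φ(45) = 24, φ(46) = 22, φ(47) = 46, φ(48) = 16, φ(49) = 42, φ(50) = 20, φ(51) = 32, φ(52) = 24, φ(53) = 52, φ(54) = 18, φ(55) = 40, φ(56) = 24, φ(57) = 36, φ(58) = 28, φ(59) = 58, φ(60) = 16, φ(61) = 60, φ(62) = 30, φ(63) = 36, φ(64) = 32, φ(65) = 48, φ(66) = 20, φ(67) = 66, φ(68) = 32, φ(69) = 44, φ(70) = 24, φ(71) = 70, φ(72) = 24, φ(73) = 72, φ(74) = 36, φ(75) = 40, φ(76) = 36, φ(77) = 60, φ(78) = 24, φ(79) = 78, φ(80) = 32, φ(81) = 54, φ(82) = 40, φ(83) = 82, φ(84) = 24, φ(85) = 64, φ(86) = 42, φ(87) = 56, φ(88) = 40, φ(89) = 88, φ(90) = 24, φ(91) = 72, φ(92) = 44, φ(93) = 60, φ(94) = 46, φ(95) = 72, φ(96) = 32, φ(97) = 96, φ(98) = 42, φ(99) = 60, φ(100) = 40, φ(101) = 100, φ(102) = 32, φ(103) = 102, φ(104) = 48, φ(105) = 48, φ(106) = 52, φ(107) = 106, φ(108) = 36, φ(109) = 108, φ(110) = 40, φ(111) = 72, φ(112) = 48, φ(113) = 112, φ(114) = 36, φ(115) = 88, φ(116) = 56, φ(117) = 72, φ(118) = 58, φ(119) = 96, φ(120) = 32, φ(121) = 110, φ(122) = 60, φ(123) = 80, φ(124) = 60, φ(125) = 100, φ(126) = 36, φ(127) = 126, φ(128) = 64, φ(129) = 84, φ(130) = 48, φ(131) = 130, φ(132) = 40, φ(133) = 108, φ(134) = 66, φ(135) = 72, φ(136) = 64, φ(137) = 136, φ(138) = 44, φ(139) = 138, φ(140) = 48, φ(141) = 92, φ(142) = 70, φ(143) = 120, φ(144) = 48, φ(145) = 112, φ(146) = 72, φ(147) = 84, φ(148) = 72, φ(149) = 148, φ(150) = 40, φ(151) = 150, φ(152) = 72, φ(153) = 96, φ(154) = 60, φ(155) = 120, φ(156) = 48, φ(157) = 156, φ(158) = 78, φ(159) = 104, φ(160) = 64, φ(161) = 132, φ(162) = 54, φ(163) = 162, φ(164) = 80, φ(165) = 80, φ(166) = 82, φ(167) = 166, φ(168) = 48, φ(169) = 156, φ(170) = 64, φ(171) = 108, φ(172) = 84, φ(173) = 172, φ(174) = 56, φ(175) = 120, φ(176) = 80, φ(177) = 116, φ(178) = 88, φ(179) = 178, φ(180) = 48, φ(181) = 180, φ(182) = 72, φ(183) = 120, φ(184) = 88, φ(185) = 144, φ(186) = 60, φ(187) = 160, φ(188) = 92, φ(189) = 108, φ(190) = 72. Summing all 190 values: 10976. (Average order: Σ_{n ≤ x} φ(n) ~ (3/π²) x². For x = 190, (3/π²)·190² ≈ 10973.08.)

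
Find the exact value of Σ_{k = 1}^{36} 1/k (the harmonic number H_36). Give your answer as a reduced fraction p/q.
H_36 = 54801925434709/13127595717600

Direct summation: H_36 = 1 + 1/2 + ... + 1/36. The least common denominator is lcm(1, ..., 36) = 144403552893600; over this denominator the numerator is 144403552893600 + 72201776446800 + 48134517631200 + 36100888223400 + 28880710578720 + 24067258815600 + 20629078984800 + 18050444111700 + 16044839210400 + 14440355289360 + 13127595717600 + 12033629407800 + 11107965607200 + 10314539492400 + 9626903526240 + 9025222055850 + 8494326640800 + 8022419605200 + 7600186994400 + 7220177644680 + 6876359661600 + 6563797858800 + 6278415343200 + 6016814703900 + 5776142115744 + 5553982803600 + 5348279736800 + 5157269746200 + 4979432858400 + 4813451763120 + 4658179125600 + 4512611027925 + 4375865239200 + 4247163320400 + 4125815796960 + 4011209802600 = 602821179781799, so H_36 = 602821179781799/144403552893600; reducing by gcd(602821179781799, 144403552893600) = 11 gives 54801925434709/13127595717600 ≈ 4.17456. (The PNT-adjacent estimate ln(36) + γ ≈ 4.16073 matches within O(1/n).)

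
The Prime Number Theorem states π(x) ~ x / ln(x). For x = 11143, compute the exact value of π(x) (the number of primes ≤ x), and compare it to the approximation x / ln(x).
π(11143) = 1349;  x/ln(x) ≈ 1195.78;  relative error ≈ 11.36%.

Directly count primes up to 11143: π(11143) = 1349. The PNT approximation gives 11143/ln(11143) ≈ 11143/9.31857 ≈ 1195.78. Relative error (π(x) − x/ln(x)) / π(x) ≈ 11.36%; the approximation is known to undercount slightly (Li(x) is a better estimate).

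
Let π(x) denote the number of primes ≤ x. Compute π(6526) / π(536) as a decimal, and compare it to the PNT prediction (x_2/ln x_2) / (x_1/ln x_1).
π(6526)/π(536) = 843/99 ≈ 8.5152;  PNT prediction ≈ 8.7108.

π(536) = 99 and π(6526) = 843, so π(6526)/π(536) ≈ 8.5152. The PNT-predicted ratio is (6526/ln(6526)) / (536/ln(536)) ≈ 8.7108. The two agree to within a few percent, as expected.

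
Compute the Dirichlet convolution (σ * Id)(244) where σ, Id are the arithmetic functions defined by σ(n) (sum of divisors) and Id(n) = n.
(σ * Id)(244) = 2091

Divisors of 244: [1, 2, 4, 61, 122, 244]. For each d | 244:
  d = 1: σ(1) · Id(244/1) = 1 · 244 = 244
  d = 2: σ(2) · Id(244/2) = 3 · 122 = 366
  d = 4: σ(4) · Id(244/4) = 7 · 61 = 427
  d = 61: σ(61) · Id(244/61) = 62 · 4 = 248
  d = 122: σ(122) · Id(244/122) = 186 · 2 = 372
  d = 244: σ(244) · Id(244/244) = 434 · 1 = 434
Summing: (σ * Id)(244) = 244 + 366 + 427 + 248 + 372 + 434 = 2091.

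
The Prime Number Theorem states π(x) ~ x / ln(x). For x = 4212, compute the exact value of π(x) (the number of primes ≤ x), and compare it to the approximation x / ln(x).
π(4212) = 576;  x/ln(x) ≈ 504.69;  relative error ≈ 12.38%.

Directly count primes up to 4212: π(4212) = 576. The PNT approximation gives 4212/ln(4212) ≈ 4212/8.34569 ≈ 504.69. Relative error (π(x) − x/ln(x)) / π(x) ≈ 12.38%; the approximation is known to undercount slightly (Li(x) is a better estimate).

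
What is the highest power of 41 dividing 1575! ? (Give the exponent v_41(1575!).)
v_41(1575!) = 38

Legendre's formula: v_p(n!) = Σ_{k ≥ 1} ⌊n / p^k⌋. For p = 41, n = 1575, the terms are:
  ⌊1575/41^1⌋ = ⌊1575/41⌋ = 38
(the next term ⌊1575/41^2⌋ = 0, terminating the sum). Summing: v_41(1575!) = 38 = 38.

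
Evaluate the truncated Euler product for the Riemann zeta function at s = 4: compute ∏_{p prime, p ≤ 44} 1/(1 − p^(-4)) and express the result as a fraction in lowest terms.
∏ = 68304364739414847787103076142881583957543/63109073443906486560772797235200000000000

The primes p ≤ 44 are [2, 3, 5, 7, 11, 13, 17, 19, 23, 29, 31, 37, 41, 43]. For each prime, (1 − 1/p^4)^(-1) = p^4 / (p^4 − 1). The product is (1 − 1/2^4)^(-1), (1 − 1/3^4)^(-1), (1 − 1/5^4)^(-1), (1 − 1/7^4)^(-1), (1 − 1/11^4)^(-1), (1 − 1/13^4)^(-1), (1 − 1/17^4)^(-1), (1 − 1/19^4)^(-1), (1 − 1/23^4)^(-1), (1 − 1/29^4)^(-1), (1 − 1/31^4)^(-1), (1 − 1/37^4)^(-1), (1 − 1/41^4)^(-1), (1 − 1/43^4)^(-1) = ∏ p^4 / (p^4 − 1) = 68304364739414847787103076142881583957543/63109073443906486560772797235200000000000.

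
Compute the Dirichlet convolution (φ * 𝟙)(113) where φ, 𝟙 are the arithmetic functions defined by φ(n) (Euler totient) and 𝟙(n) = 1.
(φ * 𝟙)(113) = 113

Divisors of 113: [1, 113]. For each d | 113:
  d = 1: φ(1) · 𝟙(113/1) = 1 · 1 = 1
  d = 113: φ(113) · 𝟙(113/113) = 112 · 1 = 112
Summing: (φ * 𝟙)(113) = 1 + 112 = 113.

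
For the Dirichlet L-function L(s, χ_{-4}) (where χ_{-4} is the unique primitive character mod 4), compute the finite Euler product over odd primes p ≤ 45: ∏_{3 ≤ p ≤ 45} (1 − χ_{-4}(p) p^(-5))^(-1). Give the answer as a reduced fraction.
∏ = 32740559305695385712389870979185370874149053476477367448414215/32866839245274949258617282425703153368289421339680491851218944

The odd primes p ≤ 45 are [3, 5, 7, 11, 13, 17, 19, 23, 29, 31, 37, 41, 43]. For each, χ(p) = 1 if p ≡ 1 mod 4, χ(p) = −1 if p ≡ 3 mod 4. Taking (1 − χ(p)/p^5)^(-1) = p^5/(p^5 − χ(p)): (1 − (-1)/3^5)^(-1) · (1 − (1)/5^5)^(-1) · (1 − (-1)/7^5)^(-1) · (1 − (-1)/11^5)^(-1) · (1 − (1)/13^5)^(-1) · (1 − (1)/17^5)^(-1) · (1 − (-1)/19^5)^(-1) · (1 − (-1)/23^5)^(-1) · (1 − (1)/29^5)^(-1) · (1 − (-1)/31^5)^(-1) · (1 − (1)/37^5)^(-1) · (1 − (1)/41^5)^(-1) · (1 − (-1)/43^5)^(-1) = 32740559305695385712389870979185370874149053476477367448414215/32866839245274949258617282425703153368289421339680491851218944.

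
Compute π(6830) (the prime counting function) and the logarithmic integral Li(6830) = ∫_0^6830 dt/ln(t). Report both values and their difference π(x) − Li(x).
π(6830) = 879;  Li(6830) ≈ 895.10;  π(x) − Li(x) ≈ -16.10.

Direct count of primes ≤ 6830 gives π(6830) = 879. Numerical evaluation of the logarithmic integral gives Li(6830) ≈ 895.10. The difference π(x) − Li(x) ≈ -16.10 is typically negative for small/moderate x (Li(x) overestimates), though Littlewood's theorem shows this sign changes infinitely often.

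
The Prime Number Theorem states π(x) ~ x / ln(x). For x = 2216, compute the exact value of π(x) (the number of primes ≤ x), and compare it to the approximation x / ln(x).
π(2216) = 330;  x/ln(x) ≈ 287.66;  relative error ≈ 12.83%.

Directly count primes up to 2216: π(2216) = 330. The PNT approximation gives 2216/ln(2216) ≈ 2216/7.70346 ≈ 287.66. Relative error (π(x) − x/ln(x)) / π(x) ≈ 12.83%; the approximation is known to undercount slightly (Li(x) is a better estimate).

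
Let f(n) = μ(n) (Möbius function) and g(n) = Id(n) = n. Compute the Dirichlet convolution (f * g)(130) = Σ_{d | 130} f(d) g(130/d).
(μ * Id)(130) = 48

Divisors of 130: [1, 2, 5, 10, 13, 26, 65, 130]. For each d | 130:
  d = 1: μ(1) · Id(130/1) = 1 · 130 = 130
  d = 2: μ(2) · Id(130/2) = -1 · 65 = -65
  d = 5: μ(5) · Id(130/5) = -1 · 26 = -26
  d = 10: μ(10) · Id(130/10) = 1 · 13 = 13
  d = 13: μ(13) · Id(130/13) = -1 · 10 = -10
  d = 26: μ(26) · Id(130/26) = 1 · 5 = 5
  d = 65: μ(65) · Id(130/65) = 1 · 2 = 2
  d = 130: μ(130) · Id(130/130) = -1 · 1 = -1
Summing: (μ * Id)(130) = 130 + -65 + -26 + 13 + -10 + 5 + 2 + -1 = 48.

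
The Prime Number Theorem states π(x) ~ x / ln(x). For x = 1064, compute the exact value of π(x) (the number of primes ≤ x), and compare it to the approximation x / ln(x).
π(1064) = 179;  x/ln(x) ≈ 152.66;  relative error ≈ 14.72%.

Directly count primes up to 1064: π(1064) = 179. The PNT approximation gives 1064/ln(1064) ≈ 1064/6.96979 ≈ 152.66. Relative error (π(x) − x/ln(x)) / π(x) ≈ 14.72%; the approximation is known to undercount slightly (Li(x) is a better estimate).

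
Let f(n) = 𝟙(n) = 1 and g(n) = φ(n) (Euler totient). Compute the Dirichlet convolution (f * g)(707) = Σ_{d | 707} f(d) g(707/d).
(𝟙 * φ)(707) = 707

Divisors of 707: [1, 7, 101, 707]. For each d | 707:
  d = 1: 𝟙(1) · φ(707/1) = 1 · 600 = 600
  d = 7: 𝟙(7) · φ(707/7) = 1 · 100 = 100
  d = 101: 𝟙(101) · φ(707/101) = 1 · 6 = 6
  d = 707: 𝟙(707) · φ(707/707) = 1 · 1 = 1
Summing: (𝟙 * φ)(707) = 600 + 100 + 6 + 1 = 707.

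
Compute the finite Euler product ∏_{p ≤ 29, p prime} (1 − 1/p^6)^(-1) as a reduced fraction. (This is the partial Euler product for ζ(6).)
∏ = 72490271559216474168912845656112612875/71254500493223560043941297249880899584

The primes p ≤ 29 are [2, 3, 5, 7, 11, 13, 17, 19, 23, 29]. For each prime, (1 − 1/p^6)^(-1) = p^6 / (p^6 − 1). The product is (1 − 1/2^6)^(-1), (1 − 1/3^6)^(-1), (1 − 1/5^6)^(-1), (1 − 1/7^6)^(-1), (1 − 1/11^6)^(-1), (1 − 1/13^6)^(-1), (1 − 1/17^6)^(-1), (1 − 1/19^6)^(-1), (1 − 1/23^6)^(-1), (1 − 1/29^6)^(-1) = ∏ p^6 / (p^6 − 1) = 72490271559216474168912845656112612875/71254500493223560043941297249880899584.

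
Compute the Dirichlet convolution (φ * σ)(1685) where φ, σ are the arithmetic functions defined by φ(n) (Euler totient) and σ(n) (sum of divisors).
(φ * σ)(1685) = 6740

Divisors of 1685: [1, 5, 337, 1685]. For each d | 1685:
  d = 1: φ(1) · σ(1685/1) = 1 · 2028 = 2028
  d = 5: φ(5) · σ(1685/5) = 4 · 338 = 1352
  d = 337: φ(337) · σ(1685/337) = 336 · 6 = 2016
  d = 1685: φ(1685) · σ(1685/1685) = 1344 · 1 = 1344
Summing: (φ * σ)(1685) = 2028 + 1352 + 2016 + 1344 = 6740.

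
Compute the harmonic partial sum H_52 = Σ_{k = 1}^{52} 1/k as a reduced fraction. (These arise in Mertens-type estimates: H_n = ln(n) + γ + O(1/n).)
H_52 = 14063600165435720745359/3099044504245996706400

Direct summation: H_52 = 1 + 1/2 + ... + 1/52. The least common denominator is lcm(1, ..., 52) = 3099044504245996706400; over this denominator the numerator is 3099044504245996706400 + 1549522252122998353200 + 1033014834748665568800 + 774761126061499176600 + 619808900849199341280 + 516507417374332784400 + 442720643463713815200 + 387380563030749588300 + 344338278249555189600 + 309904450424599670640 + 281731318567817882400 + 258253708687166392200 + 238388038788153592800 + 221360321731856907600 + 206602966949733113760 + 193690281515374794150 + 182296735543882159200 + 172169139124777594800 + 163107605486631405600 + 154952225212299835320 + 147573547821237938400 + 140865659283908941200 + 134741065401999856800 + 129126854343583196100 + 123961780169839868256 + 119194019394076796400 + 114779426083185063200 + 110680160865928453800 + 106863603594689541600 + 103301483474866556880 + 99969177556322474400 + 96845140757687397075 + 93910439522605960800 + 91148367771941079600 + 88544128692742763040 + 86084569562388797400 + 83757959574216127200 + 81553802743315702800 + 79462679596051197600 + 77476112606149917660 + 75586451323073090400 + 73786773910618969200 + 72070802424325504800 + 70432829641954470600 + 68867655649911037920 + 67370532700999928400 + 65937117111616951200 + 64563427171791598050 + 63245806209101973600 + 61980890084919934128 + 60765578514627386400 + 59597009697038398200 = 14063600165435720745359, so H_52 = 14063600165435720745359/3099044504245996706400 (already in lowest terms) ≈ 4.53804. (The PNT-adjacent estimate ln(52) + γ ≈ 4.52846 matches within O(1/n).)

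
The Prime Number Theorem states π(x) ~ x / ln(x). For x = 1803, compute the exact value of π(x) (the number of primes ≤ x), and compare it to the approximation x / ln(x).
π(1803) = 279;  x/ln(x) ≈ 240.49;  relative error ≈ 13.80%.

Directly count primes up to 1803: π(1803) = 279. The PNT approximation gives 1803/ln(1803) ≈ 1803/7.49721 ≈ 240.49. Relative error (π(x) − x/ln(x)) / π(x) ≈ 13.80%; the approximation is known to undercount slightly (Li(x) is a better estimate).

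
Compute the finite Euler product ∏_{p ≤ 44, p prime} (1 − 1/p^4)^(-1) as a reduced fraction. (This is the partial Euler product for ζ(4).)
∏ = 68304364739414847787103076142881583957543/63109073443906486560772797235200000000000

The primes p ≤ 44 are [2, 3, 5, 7, 11, 13, 17, 19, 23, 29, 31, 37, 41, 43]. For each prime, (1 − 1/p^4)^(-1) = p^4 / (p^4 − 1). The product is (1 − 1/2^4)^(-1), (1 − 1/3^4)^(-1), (1 − 1/5^4)^(-1), (1 − 1/7^4)^(-1), (1 − 1/11^4)^(-1), (1 − 1/13^4)^(-1), (1 − 1/17^4)^(-1), (1 − 1/19^4)^(-1), (1 − 1/23^4)^(-1), (1 − 1/29^4)^(-1), (1 − 1/31^4)^(-1), (1 − 1/37^4)^(-1), (1 − 1/41^4)^(-1), (1 − 1/43^4)^(-1) = ∏ p^4 / (p^4 − 1) = 68304364739414847787103076142881583957543/63109073443906486560772797235200000000000.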